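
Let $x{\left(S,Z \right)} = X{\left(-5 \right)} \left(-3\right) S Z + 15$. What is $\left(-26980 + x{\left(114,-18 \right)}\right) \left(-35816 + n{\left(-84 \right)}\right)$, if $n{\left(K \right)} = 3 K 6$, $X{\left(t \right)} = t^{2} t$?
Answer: $29730445520$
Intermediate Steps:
$X{\left(t \right)} = t^{3}$
$n{\left(K \right)} = 18 K$
$x{\left(S,Z \right)} = 15 + 375 S Z$ ($x{\left(S,Z \right)} = \left(-5\right)^{3} \left(-3\right) S Z + 15 = \left(-125\right) \left(-3\right) S Z + 15 = 375 S Z + 15 = 15 + 375 S Z$)
$\left(-26980 + x{\left(114,-18 \right)}\right) \left(-35816 + n{\left(-84 \right)}\right) = \left(-26980 + \left(15 + 375 \cdot 114 \left(-18\right)\right)\right) \left(-35816 + 18 \left(-84\right)\right) = \left(-26980 + \left(15 - 769500\right)\right) \left(-35816 - 1512\right) = \left(-26980 - 769485\right) \left(-37328\right) = \left(-796465\right) \left(-37328\right) = 29730445520$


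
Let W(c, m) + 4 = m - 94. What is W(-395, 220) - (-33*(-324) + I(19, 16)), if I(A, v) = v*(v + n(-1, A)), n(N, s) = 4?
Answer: -10890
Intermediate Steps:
W(c, m) = -98 + m (W(c, m) = -4 + (m - 94) = -4 + (-94 + m) = -98 + m)
I(A, v) = v*(4 + v) (I(A, v) = v*(v + 4) = v*(4 + v))
W(-395, 220) - (-33*(-324) + I(19, 16)) = (-98 + 220) - (-33*(-324) + 16*(4 + 16)) = 122 - (10692 + 16*20) = 122 - (10692 + 320) = 122 - 1*11012 = 122 - 11012 = -10890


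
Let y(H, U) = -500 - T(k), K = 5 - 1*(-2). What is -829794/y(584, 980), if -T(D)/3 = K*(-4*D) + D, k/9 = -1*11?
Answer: -829794/7519 ≈ -110.36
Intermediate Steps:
K = 7 (K = 5 + 2 = 7)
k = -99 (k = 9*(-1*11) = 9*(-11) = -99)
T(D) = 81*D (T(D) = -3*(7*(-4*D) + D) = -3*(-28*D + D) = -(-81)*D = 81*D)
y(H, U) = 7519 (y(H, U) = -500 - 81*(-99) = -500 - 1*(-8019) = -500 + 8019 = 7519)
-829794/y(584, 980) = -829794/7519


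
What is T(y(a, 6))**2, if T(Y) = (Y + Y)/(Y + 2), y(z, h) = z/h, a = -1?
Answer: 4/121 ≈ 0.033058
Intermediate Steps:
T(Y) = 2*Y/(2 + Y) (T(Y) = (2*Y)/(2 + Y) = 2*Y/(2 + Y))
T(y(a, 6))**2 = (2*(-1/6)/(2 - 1/6))**2 = (2*(-1/6)/(11/6))**2 = (2*(-1/6)*(6/11))**2 = (-2/11)**2 = 4/121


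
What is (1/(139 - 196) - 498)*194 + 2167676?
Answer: 118050454/57 ≈ 2.0711e+6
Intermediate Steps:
(1/(139 - 196) - 498)*194 + 2167676 = (1/(-57) - 498)*194 + 2167676 = (-1/57 - 498)*194 + 2167676 = -28387/57*194 + 2167676 = -5507078/57 + 2167676 = 118050454/57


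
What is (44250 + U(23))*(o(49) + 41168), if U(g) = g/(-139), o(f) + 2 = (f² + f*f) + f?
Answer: 283038004359/139 ≈ 2.0362e+9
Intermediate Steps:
o(f) = -2 + f + 2*f² (o(f) = -2 + ((f² + f*f) + f) = -2 + ((f² + f²) + f) = -2 + (2*f² + f) = -2 + (f + 2*f²) = -2 + f + 2*f²)
U(g) = -g/139 (U(g) = g*(-1/139) = -g/139)
(44250 + U(23))*(o(49) + 41168) = (44250 - 1/139*23)*((-2 + 49 + 2*49²) + 41168) = (44250 - 23/139)*((-2 + 49 + 2*2401) + 41168) = 6150727*((-2 + 49 + 4802) + 41168)/139 = 6150727*(4849 + 41168)/139 = (6150727/139)*46017 = 283038004359/139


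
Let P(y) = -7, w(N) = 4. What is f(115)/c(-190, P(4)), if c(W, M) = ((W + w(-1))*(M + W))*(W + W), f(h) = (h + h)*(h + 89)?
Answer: -391/116033 ≈ -0.0033697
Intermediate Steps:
f(h) = 2*h*(89 + h) (f(h) = (2*h)*(89 + h) = 2*h*(89 + h))
c(W, M) = 2*W*(4 + W)*(M + W) (c(W, M) = ((W + 4)*(M + W))*(W + W) = ((4 + W)*(M + W))*(2*W) = 2*W*(4 + W)*(M + W))
f(115)/c(-190, P(4)) = (2*115*(89 + 115))/((2*(-190)*((-190)² + 4*(-7) + 4*(-190) - 7*(-190)))) = (2*115*204)/((2*(-190)*(36100 - 28 - 760 + 1330))) = 46920/((2*(-190)*36642)) = 46920/(-13923960) = 46920*(-1/13923960) = -391/116033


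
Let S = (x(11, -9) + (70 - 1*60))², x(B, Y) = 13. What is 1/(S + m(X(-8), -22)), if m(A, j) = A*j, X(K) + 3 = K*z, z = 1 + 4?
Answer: 1/1475 ≈ 0.00067797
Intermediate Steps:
z = 5
X(K) = -3 + 5*K (X(K) = -3 + K*5 = -3 + 5*K)
S = 529 (S = (13 + (70 - 1*60))² = (13 + (70 - 60))² = (13 + 10)² = 23² = 529)
1/(S + m(X(-8), -22)) = 1/(529 + (-3 + 5*(-8))*(-22)) = 1/(529 + (-3 - 40)*(-22)) = 1/(529 - 43*(-22)) = 1/(529 + 946) = 1/1475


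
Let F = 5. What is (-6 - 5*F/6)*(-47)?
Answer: 2867/6 ≈ 477.83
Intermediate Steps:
(-6 - 5*F/6)*(-47) = (-6 - 5*5/6)*(-47) = (-6 - 25*⅙)*(-47) = (-6 - 25/6)*(-47) = -61/6*(-47) = 2867/6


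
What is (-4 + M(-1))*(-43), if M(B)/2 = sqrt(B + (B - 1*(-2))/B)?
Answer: 172 - 86*I*sqrt(2) ≈ 172.0 - 121.62*I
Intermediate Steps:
M(B) = 2*sqrt(B + (2 + B)/B) (M(B) = 2*sqrt(B + (B - 1*(-2))/B) = 2*sqrt(B + (B + 2)/B) = 2*sqrt(B + (2 + B)/B))
(-4 + M(-1))*(-43) = (-4 + 2*sqrt(1 - 1 + 2/(-1)))*(-43) = (-4 + 2*sqrt(1 - 1 + 2*(-1)))*(-43) = (-4 + 2*sqrt(1 - 1 - 2))*(-43) = (-4 + 2*sqrt(-2))*(-43) = (-4 + 2*(I*sqrt(2)))*(-43) = (-4 + 2*I*sqrt(2))*(-43) = 172 - 86*I*sqrt(2)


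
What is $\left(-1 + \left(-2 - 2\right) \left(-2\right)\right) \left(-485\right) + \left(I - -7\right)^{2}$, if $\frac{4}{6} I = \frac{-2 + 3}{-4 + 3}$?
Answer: $- \frac{13459}{4} \approx -3364.8$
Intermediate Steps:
$I = - \frac{3}{2}$ ($I = \frac{3 \frac{-2 + 3}{-4 + 3}}{2} = \frac{3 \cdot 1 \frac{1}{-1}}{2} = \frac{3 \cdot 1 \left(-1\right)}{2} = \frac{3}{2} \left(-1\right) = - \frac{3}{2} \approx -1.5$)
$\left(-1 + \left(-2 - 2\right) \left(-2\right)\right) \left(-485\right) + \left(I - -7\right)^{2} = \left(-1 + \left(-2 - 2\right) \left(-2\right)\right) \left(-485\right) + \left(- \frac{3}{2} - -7\right)^{2} = \left(-1 - -8\right) \left(-485\right) + \left(- \frac{3}{2} + 7\right)^{2} = \left(-1 + 8\right) \left(-485\right) + \left(\frac{11}{2}\right)^{2} = 7 \left(-485\right) + \frac{121}{4} = -3395 + \frac{121}{4} = - \frac{13459}{4}$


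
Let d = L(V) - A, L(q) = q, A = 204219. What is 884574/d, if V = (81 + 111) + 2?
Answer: -884574/204025 ≈ -4.3356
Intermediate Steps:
V = 194 (V = 192 + 2 = 194)
d = -204025 (d = 194 - 1*204219 = 194 - 204219 = -204025)
884574/d = 884574/(-204025) = 884574*(-1/204025) = -884574/204025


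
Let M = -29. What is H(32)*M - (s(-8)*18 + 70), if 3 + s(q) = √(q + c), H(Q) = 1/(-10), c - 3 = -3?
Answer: -131/10 - 36*I*√2 ≈ -13.1 - 50.912*I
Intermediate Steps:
c = 0 (c = 3 - 3 = 0)
H(Q) = -⅒
s(q) = -3 + √q (s(q) = -3 + √(q + 0) = -3 + √q)
H(32)*M - (s(-8)*18 + 70) = -⅒*(-29) - ((-3 + √(-8))*18 + 70) = 29/10 - ((-3 + 2*I*√2)*18 + 70) = 29/10 - ((-54 + 36*I*√2) + 70) = 29/10 - (16 + 36*I*√2) = 29/10 + (-16 - 36*I*√2) = -131/10 - 36*I*√2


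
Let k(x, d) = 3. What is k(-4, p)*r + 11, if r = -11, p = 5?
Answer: -22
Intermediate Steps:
k(-4, p)*r + 11 = 3*(-11) + 11 = -33 + 11 = -22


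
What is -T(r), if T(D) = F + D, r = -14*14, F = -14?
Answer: 210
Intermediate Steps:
r = -196
T(D) = -14 + D
-T(r) = -(-14 - 196) = -1*(-210) = 210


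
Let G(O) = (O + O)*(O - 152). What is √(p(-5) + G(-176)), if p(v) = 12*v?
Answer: 2*√28849 ≈ 339.70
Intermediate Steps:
G(O) = 2*O*(-152 + O) (G(O) = (2*O)*(-152 + O) = 2*O*(-152 + O))
√(p(-5) + G(-176)) = √(12*(-5) + 2*(-176)*(-152 - 176)) = √(-60 + 2*(-176)*(-328)) = √(-60 + 115456) = √115396 = 2*√28849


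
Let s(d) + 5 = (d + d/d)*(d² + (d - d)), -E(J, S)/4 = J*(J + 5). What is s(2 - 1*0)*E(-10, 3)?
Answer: -1400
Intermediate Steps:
E(J, S) = -4*J*(5 + J) (E(J, S) = -4*J*(J + 5) = -4*J*(5 + J))
s(d) = -5 + d²*(1 + d) (s(d) = -5 + (d + d/d)*(d² + (d - d)) = -5 + (d + 1)*(d² + 0) = -5 + (1 + d)*d² = -5 + d²*(1 + d))
s(2 - 1*0)*E(-10, 3) = (-5 + (2 - 1*0)² + (2 - 1*0)³)*(-4*(-10)*(5 - 10)) = (-5 + (2 + 0)² + (2 + 0)³)*(-4*(-10)*(-5)) = (-5 + 2² + 2³)*(-200) = (-5 + 4 + 8)*(-200) = 7*(-200) = -1400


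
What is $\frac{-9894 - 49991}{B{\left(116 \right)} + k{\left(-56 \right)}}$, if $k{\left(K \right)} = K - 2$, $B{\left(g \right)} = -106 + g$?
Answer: $\frac{59885}{48} \approx 1247.6$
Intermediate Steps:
$k{\left(K \right)} = -2 + K$
$\frac{-9894 - 49991}{B{\left(116 \right)} + k{\left(-56 \right)}} = \frac{-9894 - 49991}{\left(-106 + 116\right) - 58} = - \frac{59885}{10 - 58} = - \frac{59885}{-48} = \left(-59885\right) \left(- \frac{1}{48}\right) = \frac{59885}{48}$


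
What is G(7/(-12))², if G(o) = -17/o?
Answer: 41616/49 ≈ 849.31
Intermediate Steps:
G(7/(-12))² = (-17/(7/(-12)))² = (-17/(7*(-1/12)))² = (-17/(-7/12))² = (-17*(-12/7))² = (204/7)² = 41616/49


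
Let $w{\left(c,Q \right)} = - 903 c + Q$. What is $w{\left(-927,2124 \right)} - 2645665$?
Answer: $-1806460$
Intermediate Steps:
$w{\left(c,Q \right)} = Q - 903 c$
$w{\left(-927,2124 \right)} - 2645665 = \left(2124 - -837081\right) - 2645665 = \left(2124 + 837081\right) - 2645665 = 839205 - 2645665 = -1806460$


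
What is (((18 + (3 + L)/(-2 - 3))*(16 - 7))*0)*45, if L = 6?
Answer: 0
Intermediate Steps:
(((18 + (3 + L)/(-2 - 3))*(16 - 7))*0)*45 = (((18 + (3 + 6)/(-2 - 3))*(16 - 7))*0)*45 = (((18 + 9/(-5))*9)*0)*45 = (((18 + 9*(-⅕))*9)*0)*45 = (((18 - 9/5)*9)*0)*45 = (((81/5)*9)*0)*45 = ((729/5)*0)*45 = 0*45 = 0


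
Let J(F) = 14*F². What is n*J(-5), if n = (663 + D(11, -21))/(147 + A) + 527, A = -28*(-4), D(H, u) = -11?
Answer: 6857250/37 ≈ 1.8533e+5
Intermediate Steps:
A = 112
n = 137145/259 (n = (663 - 11)/(147 + 112) + 527 = 652/259 + 527 = 137145/259 ≈ 529.52)
n*J(-5) = 137145*(14*(-5)²)/259 = 137145*(14*25)/259 = (137145/259)*350 = 6857250/37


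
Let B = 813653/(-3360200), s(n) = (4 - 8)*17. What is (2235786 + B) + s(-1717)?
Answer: 7512458809947/3360200 ≈ 2.2357e+6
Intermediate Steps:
s(n) = -68 (s(n) = -4*17 = -68)
B = -813653/3360200 (B = 813653*(-1/3360200) = -813653/3360200 ≈ -0.24214)
(2235786 + B) + s(-1717) = (2235786 - 813653/3360200) - 68 = 7512687303547/3360200 - 68 = 7512458809947/3360200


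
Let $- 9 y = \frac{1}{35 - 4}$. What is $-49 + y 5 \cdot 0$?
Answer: $-49$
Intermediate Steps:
$y = - \frac{1}{279}$ ($y = - \frac{1}{9 \left(35 - 4\right)} = - \frac{1}{9 \cdot 31} = \left(- \frac{1}{9}\right) \frac{1}{31} = - \frac{1}{279} \approx -0.0035842$)
$-49 + y 5 \cdot 0 = -49 - \frac{5 \cdot 0}{279} = -49 - 0 = -49 + 0 = -49$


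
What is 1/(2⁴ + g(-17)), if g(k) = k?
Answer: -1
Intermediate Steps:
1/(2⁴ + g(-17)) = 1/(2⁴ - 17) = 1/(16 - 17) = 1/(-1) = -1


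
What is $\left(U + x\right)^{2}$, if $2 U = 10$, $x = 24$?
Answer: $841$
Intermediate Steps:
$U = 5$ ($U = \frac{1}{2} \cdot 10 = 5$)
$\left(U + x\right)^{2} = \left(5 + 24\right)^{2} = 29^{2} = 841$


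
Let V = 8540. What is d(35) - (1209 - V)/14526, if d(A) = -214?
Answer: -3101233/14526 ≈ -213.50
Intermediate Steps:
d(35) - (1209 - V)/14526 = -214 - (1209 - 1*8540)/14526 = -214 - (1209 - 8540)/14526 = -214 - (-7331)/14526 = -214 - 1*(-7331/14526) = -214 + 7331/14526 = -3101233/14526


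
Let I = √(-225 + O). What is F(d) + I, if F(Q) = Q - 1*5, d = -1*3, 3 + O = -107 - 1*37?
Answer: -8 + 2*I*√93 ≈ -8.0 + 19.287*I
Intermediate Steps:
O = -147 (O = -3 + (-107 - 1*37) = -3 + (-107 - 37) = -3 - 144 = -147)
d = -3
F(Q) = -5 + Q (F(Q) = Q - 5 = -5 + Q)
I = 2*I*√93 (I = √(-225 - 147) = √(-372) = 2*I*√93 ≈ 19.287*I)
F(d) + I = (-5 - 3) + 2*I*√93 = -8 + 2*I*√93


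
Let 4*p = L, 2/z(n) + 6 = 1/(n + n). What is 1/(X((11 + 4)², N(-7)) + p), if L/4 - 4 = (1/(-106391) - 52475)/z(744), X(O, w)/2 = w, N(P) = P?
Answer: 158309808/24917546996921 ≈ 6.3533e-6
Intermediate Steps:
X(O, w) = 2*w
z(n) = 2/(-6 + 1/(2*n)) (z(n) = 2/(-6 + 1/(n + n)) = 2/(-6 + 1/(2*n)))
L = 24919763334233/39577452 (L = 16 + 4*((1/(-106391) - 52475)/((-4*744/(-1 + 12*744)))) = 16 + 4*((-1/106391 - 52475)/((-4*744/(-1 + 8928)))) = 16 + 4*(-5582867726/(106391*((-4*744/8927)))) = 16 + 4*(-5582867726/(106391*((-4*744*1/8927)))) = 16 + 4*(-5582867726/(106391*(-2976/8927))) = 16 + 4*(-5582867726/106391*(-8927/2976)) = 16 + 4*(24919130095001/158309808) = 16 + 24919130095001/39577452 = 24919763334233/39577452 ≈ 6.2965e+5)
p = 24919763334233/158309808 (p = (¼)*(24919763334233/39577452) = 24919763334233/158309808 ≈ 1.5741e+5)
1/(X((11 + 4)², N(-7)) + p) = 1/(2*(-7) + 24919763334233/158309808) = 1/(-14 + 24919763334233/158309808) = 1/(24917546996921/158309808) = 158309808/24917546996921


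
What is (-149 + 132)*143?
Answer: -2431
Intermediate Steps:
(-149 + 132)*143 = -17*143 = -2431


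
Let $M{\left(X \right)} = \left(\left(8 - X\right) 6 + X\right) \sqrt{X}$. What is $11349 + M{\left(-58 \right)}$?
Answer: $11349 + 338 i \sqrt{58} \approx 11349.0 + 2574.1 i$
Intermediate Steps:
$M{\left(X \right)} = \sqrt{X} \left(48 - 5 X\right)$ ($M{\left(X \right)} = \left(\left(48 - 6 X\right) + X\right) \sqrt{X} = \left(48 - 5 X\right) \sqrt{X} = \sqrt{X} \left(48 - 5 X\right)$)
$11349 + M{\left(-58 \right)} = 11349 + \sqrt{-58} \left(48 - -290\right) = 11349 + i \sqrt{58} \left(48 + 290\right) = 11349 + i \sqrt{58} \cdot 338 = 11349 + 338 i \sqrt{58}$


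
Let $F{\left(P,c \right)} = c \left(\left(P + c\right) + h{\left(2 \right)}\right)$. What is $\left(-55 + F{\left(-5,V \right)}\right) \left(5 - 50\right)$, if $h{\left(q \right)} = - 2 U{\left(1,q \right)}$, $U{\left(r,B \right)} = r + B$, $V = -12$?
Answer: $-9945$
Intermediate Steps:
$U{\left(r,B \right)} = B + r$
$h{\left(q \right)} = -2 - 2 q$ ($h{\left(q \right)} = - 2 \left(q + 1\right) = - 2 \left(1 + q\right) = -2 - 2 q$)
$F{\left(P,c \right)} = c \left(-6 + P + c\right)$ ($F{\left(P,c \right)} = c \left(\left(P + c\right) - 6\right) = c \left(-6 + P + c\right)$)
$\left(-55 + F{\left(-5,V \right)}\right) \left(5 - 50\right) = \left(-55 - 12 \left(-6 - 5 - 12\right)\right) \left(5 - 50\right) = \left(-55 - -276\right) \left(5 - 50\right) = \left(-55 + 276\right) \left(-45\right) = 221 \left(-45\right) = -9945$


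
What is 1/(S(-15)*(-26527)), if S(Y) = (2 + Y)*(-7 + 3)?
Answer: -1/1379404 ≈ -7.2495e-7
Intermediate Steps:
S(Y) = -8 - 4*Y (S(Y) = (2 + Y)*(-4) = -8 - 4*Y)
1/(S(-15)*(-26527)) = 1/((-8 - 4*(-15))*(-26527)) = 1/((-8 + 60)*(-26527)) = 1/(52*(-26527)) = 1/(-1379404) = -1/1379404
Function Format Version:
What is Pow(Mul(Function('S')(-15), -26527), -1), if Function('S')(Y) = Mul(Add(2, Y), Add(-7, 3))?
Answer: Rational(-1, 1379404) ≈ -7.2495e-7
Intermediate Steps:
Function('S')(Y) = Add(-8, Mul(-4, Y)) (Function('S')(Y) = Mul(Add(2, Y), -4) = Add(-8, Mul(-4, Y)))
Pow(Mul(Function('S')(-15), -26527), -1) = Pow(Mul(Add(-8, Mul(-4, -15)), -26527), -1) = Pow(Mul(Add(-8, 60), -26527), -1) = Pow(Mul(52, -26527), -1) = Pow(-1379404, -1) = Rational(-1, 1379404)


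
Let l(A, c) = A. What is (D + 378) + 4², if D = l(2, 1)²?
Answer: 398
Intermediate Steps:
D = 4 (D = 2² = 4)
(D + 378) + 4² = (4 + 378) + 4² = 382 + 16 = 398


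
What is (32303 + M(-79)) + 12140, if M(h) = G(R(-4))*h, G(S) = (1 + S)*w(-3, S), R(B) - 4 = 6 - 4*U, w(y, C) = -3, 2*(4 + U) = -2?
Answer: 51790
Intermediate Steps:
U = -5 (U = -4 + (½)*(-2) = -4 - 1 = -5)
R(B) = 30 (R(B) = 4 + (6 - 4*(-5)) = 4 + (6 + 20) = 4 + 26 = 30)
G(S) = -3 - 3*S (G(S) = (1 + S)*(-3) = -3 - 3*S)
M(h) = -93*h (M(h) = (-3 - 3*30)*h = (-3 - 90)*h = -93*h)
(32303 + M(-79)) + 12140 = (32303 - 93*(-79)) + 12140 = (32303 + 7347) + 12140 = 39650 + 12140 = 51790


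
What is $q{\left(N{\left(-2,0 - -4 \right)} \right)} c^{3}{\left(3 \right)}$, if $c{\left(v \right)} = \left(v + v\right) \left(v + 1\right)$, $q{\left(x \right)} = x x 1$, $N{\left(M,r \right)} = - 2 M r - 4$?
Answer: $1990656$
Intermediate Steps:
$N{\left(M,r \right)} = -4 - 2 M r$ ($N{\left(M,r \right)} = - 2 M r - 4 = -4 - 2 M r$)
$q{\left(x \right)} = x^{2}$ ($q{\left(x \right)} = x^{2} \cdot 1 = x^{2}$)
$c{\left(v \right)} = 2 v \left(1 + v\right)$
$q{\left(N{\left(-2,0 - -4 \right)} \right)} c^{3}{\left(3 \right)} = \left(-4 - - 4 \left(0 - -4\right)\right)^{2} \left(2 \cdot 3 \left(1 + 3\right)\right)^{3} = \left(-4 - - 4 \left(0 + 4\right)\right)^{2} \left(2 \cdot 3 \cdot 4\right)^{3} = \left(-4 - \left(-4\right) 4\right)^{2} \cdot 24^{3} = \left(-4 + 16\right)^{2} \cdot 13824 = 12^{2} \cdot 13824 = 144 \cdot 13824 = 1990656$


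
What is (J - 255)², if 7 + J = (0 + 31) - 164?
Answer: 156025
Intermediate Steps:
J = -140 (J = -7 + ((0 + 31) - 164) = -7 + (31 - 164) = -7 - 133 = -140)
(J - 255)² = (-140 - 255)² = (-395)² = 156025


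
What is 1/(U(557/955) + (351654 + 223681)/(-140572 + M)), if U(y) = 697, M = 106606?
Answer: 33966/23098967 ≈ 0.0014705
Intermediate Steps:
1/(U(557/955) + (351654 + 223681)/(-140572 + M)) = 1/(697 + (351654 + 223681)/(-140572 + 106606)) = 1/(697 + 575335/(-33966)) = 1/(697 + 575335*(-1/33966)) = 1/(697 - 575335/33966) = 1/(23098967/33966) = 33966/23098967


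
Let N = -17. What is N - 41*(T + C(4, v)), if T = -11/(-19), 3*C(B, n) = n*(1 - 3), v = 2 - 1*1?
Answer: -764/57 ≈ -13.404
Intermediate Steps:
v = 1 (v = 2 - 1 = 1)
C(B, n) = -2*n/3 (C(B, n) = (n*(1 - 3))/3 = (n*(-2))/3 = (-2*n)/3 = -2*n/3)
T = 11/19 (T = -11*(-1/19) = 11/19 ≈ 0.57895)
N - 41*(T + C(4, v)) = -17 - 41*(11/19 - 2/3*1) = -17 - 41*(11/19 - 2/3) = -17 - 41*(-5/57) = -17 + 205/57 = -764/57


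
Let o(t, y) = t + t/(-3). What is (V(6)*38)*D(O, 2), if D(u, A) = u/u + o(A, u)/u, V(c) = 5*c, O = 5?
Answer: 1444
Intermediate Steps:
o(t, y) = 2*t/3 (o(t, y) = t + t*(-1/3) = t - t/3 = 2*t/3)
D(u, A) = 1 + 2*A/(3*u) (D(u, A) = u/u + (2*A/3)/u = 1 + 2*A/(3*u))
(V(6)*38)*D(O, 2) = ((5*6)*38)*((5 + (2/3)*2)/5) = (30*38)*((5 + 4/3)/5) = 1140*((1/5)*(19/3)) = 1140*(19/15) = 1444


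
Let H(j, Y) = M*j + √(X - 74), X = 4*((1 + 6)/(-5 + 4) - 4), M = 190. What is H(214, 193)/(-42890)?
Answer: -4066/4289 - I*√118/42890 ≈ -0.94801 - 0.00025327*I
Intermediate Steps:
X = -44 (X = 4*(7/(-1) - 4) = 4*(7*(-1) - 4) = 4*(-7 - 4) = 4*(-11) = -44)
H(j, Y) = 190*j + I*√118 (H(j, Y) = 190*j + √(-44 - 74) = 190*j + √(-118) = 190*j + I*√118)
H(214, 193)/(-42890) = (190*214 + I*√118)/(-42890) = (40660 + I*√118)*(-1/42890) = -4066/4289 - I*√118/42890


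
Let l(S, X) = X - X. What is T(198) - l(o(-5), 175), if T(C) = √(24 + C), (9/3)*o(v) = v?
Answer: √222 ≈ 14.900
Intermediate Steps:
o(v) = v/3
l(S, X) = 0
T(198) - l(o(-5), 175) = √(24 + 198) - 1*0 = √222 + 0 = √222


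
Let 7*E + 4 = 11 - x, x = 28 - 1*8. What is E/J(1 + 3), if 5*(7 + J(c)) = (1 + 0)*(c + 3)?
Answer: 65/196 ≈ 0.33163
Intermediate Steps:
J(c) = -32/5 + c/5 (J(c) = -7 + ((1 + 0)*(c + 3))/5 = -7 + (1*(3 + c))/5 = -7 + (3 + c)/5 = -7 + (⅗ + c/5) = -32/5 + c/5)
x = 20 (x = 28 - 8 = 20)
E = -13/7 (E = -4/7 + (11 - 1*20)/7 = -4/7 + (11 - 20)/7 = -4/7 + (⅐)*(-9) = -4/7 - 9/7 = -13/7 ≈ -1.8571)
E/J(1 + 3) = -13/7/(-32/5 + (1 + 3)/5) = -13/7/(-32/5 + (⅕)*4) = -13/7/(-32/5 + ⅘) = -13/7/(-28/5) = -5/28*(-13/7) = 65/196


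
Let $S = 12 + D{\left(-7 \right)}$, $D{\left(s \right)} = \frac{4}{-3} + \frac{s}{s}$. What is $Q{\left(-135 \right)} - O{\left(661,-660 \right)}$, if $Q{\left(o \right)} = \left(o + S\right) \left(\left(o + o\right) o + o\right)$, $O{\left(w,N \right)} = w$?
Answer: $-4479511$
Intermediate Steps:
$D{\left(s \right)} = - \frac{1}{3}$ ($D{\left(s \right)} = 4 \left(- \frac{1}{3}\right) + 1 = - \frac{4}{3} + 1 = - \frac{1}{3}$)
$S = \frac{35}{3}$ ($S = 12 - \frac{1}{3} = \frac{35}{3} \approx 11.667$)
$Q{\left(o \right)} = \left(\frac{35}{3} + o\right) \left(o + 2 o^{2}\right)$ ($Q{\left(o \right)} = \left(o + \frac{35}{3}\right) \left(\left(o + o\right) o + o\right) = \left(\frac{35}{3} + o\right) \left(2 o o + o\right) = \left(\frac{35}{3} + o\right) \left(2 o^{2} + o\right) = \left(\frac{35}{3} + o\right) \left(o + 2 o^{2}\right)$)
$Q{\left(-135 \right)} - O{\left(661,-660 \right)} = \frac{1}{3} \left(-135\right) \left(35 + 6 \left(-135\right)^{2} + 73 \left(-135\right)\right) - 661 = \frac{1}{3} \left(-135\right) \left(35 + 6 \cdot 18225 - 9855\right) - 661 = \frac{1}{3} \left(-135\right) \left(35 + 109350 - 9855\right) - 661 = \frac{1}{3} \left(-135\right) 99530 - 661 = -4478850 - 661 = -4479511$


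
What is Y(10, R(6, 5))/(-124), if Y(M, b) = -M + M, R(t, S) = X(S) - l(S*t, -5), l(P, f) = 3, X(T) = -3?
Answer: 0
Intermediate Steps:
R(t, S) = -6 (R(t, S) = -3 - 1*3 = -3 - 3 = -6)
Y(M, b) = 0
Y(10, R(6, 5))/(-124) = 0/(-124) = 0*(-1/124) = 0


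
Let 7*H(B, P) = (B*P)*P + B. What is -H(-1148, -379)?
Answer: 23557288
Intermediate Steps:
H(B, P) = B/7 + B*P²/7 (H(B, P) = ((B*P)*P + B)/7 = (B*P² + B)/7 = (B + B*P²)/7 = B/7 + B*P²/7)
-H(-1148, -379) = -(-1148)*(1 + (-379)²)/7 = -(-1148)*(1 + 143641)/7 = -(-1148)*143642/7 = -1*(-23557288) = 23557288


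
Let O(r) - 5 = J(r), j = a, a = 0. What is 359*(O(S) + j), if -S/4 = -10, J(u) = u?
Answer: 16155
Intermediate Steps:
j = 0
S = 40 (S = -4*(-10) = 40)
O(r) = 5 + r
359*(O(S) + j) = 359*((5 + 40) + 0) = 359*(45 + 0) = 359*45 = 16155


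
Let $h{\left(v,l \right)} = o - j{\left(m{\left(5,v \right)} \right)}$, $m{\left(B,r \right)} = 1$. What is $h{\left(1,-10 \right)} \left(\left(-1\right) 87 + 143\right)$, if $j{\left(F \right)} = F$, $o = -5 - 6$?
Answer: $-672$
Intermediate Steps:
$o = -11$ ($o = -5 - 6 = -11$)
$h{\left(v,l \right)} = -12$ ($h{\left(v,l \right)} = -11 - 1 = -12$)
$h{\left(1,-10 \right)} \left(\left(-1\right) 87 + 143\right) = - 12 \left(\left(-1\right) 87 + 143\right) = - 12 \left(-87 + 143\right) = \left(-12\right) 56 = -672$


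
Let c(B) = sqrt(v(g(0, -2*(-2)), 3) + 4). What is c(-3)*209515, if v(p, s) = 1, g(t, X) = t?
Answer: 209515*sqrt(5) ≈ 4.6849e+5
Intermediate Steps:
c(B) = sqrt(5) (c(B) = sqrt(1 + 4) = sqrt(5))
c(-3)*209515 = sqrt(5)*209515 = 209515*sqrt(5)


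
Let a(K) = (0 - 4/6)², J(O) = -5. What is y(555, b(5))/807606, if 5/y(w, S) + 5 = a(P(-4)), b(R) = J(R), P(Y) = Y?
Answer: -5/3679094 ≈ -1.3590e-6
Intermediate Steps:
b(R) = -5
a(K) = 4/9 (a(K) = (0 - 4*⅙)² = (0 - ⅔)² = (-⅔)² = 4/9)
y(w, S) = -45/41 (y(w, S) = 5/(-5 + 4/9) = 5/(-41/9) = 5*(-9/41) = -45/41)
y(555, b(5))/807606 = -45/41/807606 = -45/41*1/807606 = -5/3679094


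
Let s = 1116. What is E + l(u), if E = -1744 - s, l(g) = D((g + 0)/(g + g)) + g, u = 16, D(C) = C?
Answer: -5687/2 ≈ -2843.5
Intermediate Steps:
l(g) = 1/2 + g (l(g) = (g + 0)/(g + g) + g = g/((2*g)) + g = g*(1/(2*g)) + g = 1/2 + g)
E = -2860 (E = -1744 - 1*1116 = -1744 - 1116 = -2860)
E + l(u) = -2860 + (1/2 + 16) = -2860 + 33/2 = -5687/2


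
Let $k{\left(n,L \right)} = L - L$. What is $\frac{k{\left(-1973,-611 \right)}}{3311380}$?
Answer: $0$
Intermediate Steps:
$k{\left(n,L \right)} = 0$
$\frac{k{\left(-1973,-611 \right)}}{3311380} = \frac{0}{3311380} = 0 \cdot \frac{1}{3311380} = 0$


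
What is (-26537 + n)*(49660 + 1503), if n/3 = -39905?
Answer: -7482691076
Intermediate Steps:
n = -119715 (n = 3*(-39905) = -119715)
(-26537 + n)*(49660 + 1503) = (-26537 - 119715)*(49660 + 1503) = -146252*51163 = -7482691076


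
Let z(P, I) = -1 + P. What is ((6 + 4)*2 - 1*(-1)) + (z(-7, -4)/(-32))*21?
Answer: 105/4 ≈ 26.250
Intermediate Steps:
((6 + 4)*2 - 1*(-1)) + (z(-7, -4)/(-32))*21 = ((6 + 4)*2 - 1*(-1)) + ((-1 - 7)/(-32))*21 = (10*2 + 1) - 8*(-1/32)*21 = (20 + 1) + (1/4)*21 = 21 + 21/4 = 105/4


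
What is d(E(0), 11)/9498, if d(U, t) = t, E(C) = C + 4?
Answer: 11/9498 ≈ 0.0011581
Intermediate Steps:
E(C) = 4 + C
d(E(0), 11)/9498 = 11/9498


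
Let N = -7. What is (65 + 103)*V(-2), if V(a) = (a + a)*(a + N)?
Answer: 6048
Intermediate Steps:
V(a) = 2*a*(-7 + a) (V(a) = (a + a)*(a - 7) = (2*a)*(-7 + a) = 2*a*(-7 + a))
(65 + 103)*V(-2) = (65 + 103)*(2*(-2)*(-7 - 2)) = 168*(2*(-2)*(-9)) = 168*36 = 6048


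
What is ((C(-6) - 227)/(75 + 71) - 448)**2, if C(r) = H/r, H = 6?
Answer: 1077021124/5329 ≈ 2.0211e+5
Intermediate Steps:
C(r) = 6/r
((C(-6) - 227)/(75 + 71) - 448)**2 = ((6/(-6) - 227)/(75 + 71) - 448)**2 = ((6*(-1/6) - 227)/146 - 448)**2 = ((-1 - 227)*(1/146) - 448)**2 = (-228*1/146 - 448)**2 = (-114/73 - 448)**2 = (-32818/73)**2 = 1077021124/5329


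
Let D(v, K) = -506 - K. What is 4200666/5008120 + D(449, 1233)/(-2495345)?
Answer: 209816400409/249939744028 ≈ 0.83947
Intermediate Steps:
4200666/5008120 + D(449, 1233)/(-2495345) = 4200666/5008120 + (-506 - 1*1233)/(-2495345) = 4200666*(1/5008120) + (-506 - 1233)*(-1/2495345) = 2100333/2504060 - 1739*(-1/2495345) = 2100333/2504060 + 1739/2495345 = 209816400409/249939744028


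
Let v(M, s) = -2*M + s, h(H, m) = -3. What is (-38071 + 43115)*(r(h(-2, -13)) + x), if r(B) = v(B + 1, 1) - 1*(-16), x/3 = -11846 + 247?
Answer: -175410144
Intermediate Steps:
x = -34797 (x = 3*(-11846 + 247) = 3*(-11599) = -34797)
v(M, s) = s - 2*M
r(B) = 15 - 2*B (r(B) = (1 - 2*(B + 1)) - 1*(-16) = (1 - 2*(1 + B)) + 16 = (1 + (-2 - 2*B)) + 16 = (-1 - 2*B) + 16 = 15 - 2*B)
(-38071 + 43115)*(r(h(-2, -13)) + x) = (-38071 + 43115)*((15 - 2*(-3)) - 34797) = 5044*((15 + 6) - 34797) = 5044*(21 - 34797) = 5044*(-34776) = -175410144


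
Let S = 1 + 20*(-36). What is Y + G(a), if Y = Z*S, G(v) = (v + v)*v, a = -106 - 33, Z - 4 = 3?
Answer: 33609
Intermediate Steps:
S = -719 (S = 1 - 720 = -719)
Z = 7 (Z = 4 + 3 = 7)
a = -139
G(v) = 2*v**2 (G(v) = (2*v)*v = 2*v**2)
Y = -5033 (Y = 7*(-719) = -5033)
Y + G(a) = -5033 + 2*(-139)**2 = -5033 + 2*19321 = -5033 + 38642 = 33609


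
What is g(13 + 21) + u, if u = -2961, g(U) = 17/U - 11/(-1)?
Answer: -5899/2 ≈ -2949.5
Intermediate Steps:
g(U) = 11 + 17/U (g(U) = 17/U - 11*(-1) = 17/U + 11 = 11 + 17/U)
g(13 + 21) + u = (11 + 17/(13 + 21)) - 2961 = (11 + 17/34) - 2961 = (11 + 17*(1/34)) - 2961 = (11 + ½) - 2961 = 23/2 - 2961 = -5899/2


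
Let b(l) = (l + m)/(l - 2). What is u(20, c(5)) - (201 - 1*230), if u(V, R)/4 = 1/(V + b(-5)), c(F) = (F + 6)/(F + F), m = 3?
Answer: 2073/71 ≈ 29.197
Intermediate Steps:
b(l) = (3 + l)/(-2 + l) (b(l) = (l + 3)/(l - 2) = (3 + l)/(-2 + l))
c(F) = (6 + F)/(2*F) (c(F) = (6 + F)/((2*F)) = (6 + F)*(1/(2*F)) = (6 + F)/(2*F))
u(V, R) = 4/(2/7 + V) (u(V, R) = 4/(V + (3 - 5)/(-2 - 5)) = 4/(V - 2/(-7)) = 4/(V - 1/7*(-2)) = 4/(V + 2/7) = 4/(2/7 + V))
u(20, c(5)) - (201 - 1*230) = 28/(2 + 7*20) - (201 - 1*230) = 28/(2 + 140) - (201 - 230) = 28/142 - 1*(-29) = 28*(1/142) + 29 = 14/71 + 29 = 2073/71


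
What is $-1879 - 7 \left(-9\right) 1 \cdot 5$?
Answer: $-1564$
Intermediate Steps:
$-1879 - 7 \left(-9\right) 1 \cdot 5 = -1879 - 7 \left(\left(-9\right) 5\right) = -1879 - 7 \left(-45\right) = -1879 - -315 = -1879 + 315 = -1564$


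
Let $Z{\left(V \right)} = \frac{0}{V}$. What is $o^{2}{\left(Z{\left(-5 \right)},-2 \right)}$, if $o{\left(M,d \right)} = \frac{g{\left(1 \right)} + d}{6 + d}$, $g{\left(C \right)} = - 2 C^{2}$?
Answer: $1$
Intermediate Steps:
$Z{\left(V \right)} = 0$
$o{\left(M,d \right)} = \frac{-2 + d}{6 + d}$ ($o{\left(M,d \right)} = \frac{- 2 \cdot 1^{2} + d}{6 + d} = \frac{\left(-2\right) 1 + d}{6 + d} = \frac{-2 + d}{6 + d}$)
$o^{2}{\left(Z{\left(-5 \right)},-2 \right)} = \left(\frac{-2 - 2}{6 - 2}\right)^{2} = \left(\frac{1}{4} \left(-4\right)\right)^{2} = \left(-1\right)^{2} = 1$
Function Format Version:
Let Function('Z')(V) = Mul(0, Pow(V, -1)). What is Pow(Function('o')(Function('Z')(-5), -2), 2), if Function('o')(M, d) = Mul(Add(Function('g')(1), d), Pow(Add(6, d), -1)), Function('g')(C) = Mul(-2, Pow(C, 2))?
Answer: 1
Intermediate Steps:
Function('Z')(V) = 0
Function('o')(M, d) = Mul(Pow(Add(6, d), -1), Add(-2, d)) (Function('o')(M, d) = Mul(Add(Mul(-2, Pow(1, 2)), d), Pow(Add(6, d), -1)) = Mul(Add(Mul(-2, 1), d), Pow(Add(6, d), -1)) = Mul(Add(-2, d), Pow(Add(6, d), -1)) = Mul(Pow(Add(6, d), -1), Add(-2, d)))
Pow(Function('o')(Function('Z')(-5), -2), 2) = Pow(Mul(Pow(Add(6, -2), -1), Add(-2, -2)), 2) = Pow(Mul(Pow(4, -1), -4), 2) = Pow(Mul(Rational(1, 4), -4), 2) = Pow(-1, 2) = 1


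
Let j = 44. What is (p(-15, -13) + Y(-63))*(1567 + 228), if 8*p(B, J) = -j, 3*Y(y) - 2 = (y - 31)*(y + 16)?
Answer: 15808565/6 ≈ 2.6348e+6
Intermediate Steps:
Y(y) = ⅔ + (-31 + y)*(16 + y)/3 (Y(y) = ⅔ + ((y - 31)*(y + 16))/3 = ⅔ + ((-31 + y)*(16 + y))/3 = ⅔ + (-31 + y)*(16 + y)/3)
p(B, J) = -11/2 (p(B, J) = (-1*44)/8 = (⅛)*(-44) = -11/2)
(p(-15, -13) + Y(-63))*(1567 + 228) = (-11/2 + (-494/3 - 5*(-63) + (⅓)*(-63)²))*(1567 + 228) = (-11/2 + (-494/3 + 315 + (⅓)*3969))*1795 = (-11/2 + (-494/3 + 315 + 1323))*1795 = (-11/2 + 4420/3)*1795 = (8807/6)*1795 = 15808565/6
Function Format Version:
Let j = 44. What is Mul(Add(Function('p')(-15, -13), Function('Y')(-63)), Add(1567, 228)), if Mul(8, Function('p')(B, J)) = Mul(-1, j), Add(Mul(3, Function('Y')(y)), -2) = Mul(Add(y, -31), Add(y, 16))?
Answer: Rational(15808565, 6) ≈ 2.6348e+6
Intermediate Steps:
Function('Y')(y) = Add(Rational(2, 3), Mul(Rational(1, 3), Add(-31, y), Add(16, y))) (Function('Y')(y) = Add(Rational(2, 3), Mul(Rational(1, 3), Mul(Add(y, -31), Add(y, 16)))) = Add(Rational(2, 3), Mul(Rational(1, 3), Mul(Add(-31, y), Add(16, y)))) = Add(Rational(2, 3), Mul(Rational(1, 3), Add(-31, y), Add(16, y))))
Function('p')(B, J) = Rational(-11, 2) (Function('p')(B, J) = Mul(Rational(1, 8), Mul(-1, 44)) = Mul(Rational(1, 8), -44) = Rational(-11, 2))
Mul(Add(Function('p')(-15, -13), Function('Y')(-63)), Add(1567, 228)) = Mul(Add(Rational(-11, 2), Add(Rational(-494, 3), Mul(-5, -63), Mul(Rational(1, 3), Pow(-63, 2)))), Add(1567, 228)) = Mul(Add(Rational(-11, 2), Add(Rational(-494, 3), 315, Mul(Rational(1, 3), 3969))), 1795) = Mul(Add(Rational(-11, 2), Add(Rational(-494, 3), 315, 1323)), 1795) = Mul(Add(Rational(-11, 2), Rational(4420, 3)), 1795) = Mul(Rational(8807, 6), 1795) = Rational(15808565, 6)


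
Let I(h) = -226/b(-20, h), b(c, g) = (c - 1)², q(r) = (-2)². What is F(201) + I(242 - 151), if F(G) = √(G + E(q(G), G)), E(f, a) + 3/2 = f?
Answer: -226/441 + √814/2 ≈ 13.753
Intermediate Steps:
q(r) = 4
b(c, g) = (-1 + c)²
E(f, a) = -3/2 + f
I(h) = -226/441 (I(h) = -226/(-1 - 20)² = -226/((-21)²) = -226/441)
F(G) = √(5/2 + G) (F(G) = √(G + (-3/2 + 4)) = √(G + 5/2) = √(5/2 + G))
F(201) + I(242 - 151) = √(10 + 4*201)/2 - 226/441 = √(10 + 804)/2 - 226/441 = √814/2 - 226/441 = -226/441 + √814/2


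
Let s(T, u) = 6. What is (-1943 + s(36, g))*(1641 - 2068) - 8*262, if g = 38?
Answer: 825003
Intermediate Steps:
(-1943 + s(36, g))*(1641 - 2068) - 8*262 = (-1943 + 6)*(1641 - 2068) - 8*262 = -1937*(-427) - 1*2096 = 827099 - 2096 = 825003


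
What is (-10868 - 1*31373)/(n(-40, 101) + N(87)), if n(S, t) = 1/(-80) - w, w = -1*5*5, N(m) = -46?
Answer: 3379280/1681 ≈ 2010.3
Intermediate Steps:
w = -25 (w = -5*5 = -25)
n(S, t) = 1999/80 (n(S, t) = 1/(-80) - 1*(-25) = -1/80 + 25 = 1999/80)
(-10868 - 1*31373)/(n(-40, 101) + N(87)) = (-10868 - 1*31373)/(1999/80 - 46) = (-10868 - 31373)/(-1681/80) = -42241*(-80/1681) = 3379280/1681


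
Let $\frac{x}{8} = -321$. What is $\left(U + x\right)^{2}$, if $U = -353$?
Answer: $8532241$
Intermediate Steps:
$x = -2568$ ($x = 8 \left(-321\right) = -2568$)
$\left(U + x\right)^{2} = \left(-353 - 2568\right)^{2} = \left(-2921\right)^{2} = 8532241$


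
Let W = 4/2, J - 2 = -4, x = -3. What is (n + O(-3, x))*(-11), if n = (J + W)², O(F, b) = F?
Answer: 33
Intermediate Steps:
J = -2 (J = 2 - 4 = -2)
W = 2 (W = 4*(½) = 2)
n = 0 (n = (-2 + 2)² = 0² = 0)
(n + O(-3, x))*(-11) = (0 - 3)*(-11) = -3*(-11) = 33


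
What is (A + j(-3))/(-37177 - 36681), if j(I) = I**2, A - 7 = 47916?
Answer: -23966/36929 ≈ -0.64898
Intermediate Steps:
A = 47923 (A = 7 + 47916 = 47923)
(A + j(-3))/(-37177 - 36681) = (47923 + (-3)**2)/(-37177 - 36681) = (47923 + 9)/(-73858) = 47932*(-1/73858) = -23966/36929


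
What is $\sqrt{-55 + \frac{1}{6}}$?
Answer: $\frac{i \sqrt{1974}}{6} \approx 7.405 i$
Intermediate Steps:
$\sqrt{-55 + \frac{1}{6}} = \sqrt{- \frac{329}{6}} = \frac{i \sqrt{1974}}{6}$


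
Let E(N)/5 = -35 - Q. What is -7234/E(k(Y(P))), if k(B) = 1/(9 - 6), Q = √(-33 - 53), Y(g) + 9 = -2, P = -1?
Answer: 50638/1311 - 7234*I*√86/6555 ≈ 38.625 - 10.234*I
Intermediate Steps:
Y(g) = -11 (Y(g) = -9 - 2 = -11)
Q = I*√86 (Q = √(-86) = I*√86 ≈ 9.2736*I)
k(B) = ⅓ (k(B) = 1/3 = ⅓)
E(N) = -175 - 5*I*√86 (E(N) = 5*(-35 - I*√86) = -175 - 5*I*√86)
-7234/E(k(Y(P))) = -7234/(-175 - 5*I*√86)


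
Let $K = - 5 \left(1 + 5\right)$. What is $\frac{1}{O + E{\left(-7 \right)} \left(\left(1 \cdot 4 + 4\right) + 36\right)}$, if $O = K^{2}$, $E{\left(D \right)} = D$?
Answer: $\frac{1}{592} \approx 0.0016892$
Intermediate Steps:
$K = -30$ ($K = \left(-5\right) 6 = -30$)
$O = 900$ ($O = \left(-30\right)^{2} = 900$)
$\frac{1}{O + E{\left(-7 \right)} \left(\left(1 \cdot 4 + 4\right) + 36\right)} = \frac{1}{900 - 7 \left(\left(1 \cdot 4 + 4\right) + 36\right)} = \frac{1}{900 - 7 \left(\left(4 + 4\right) + 36\right)} = \frac{1}{900 - 7 \left(8 + 36\right)} = \frac{1}{900 - 308} = \frac{1}{592}$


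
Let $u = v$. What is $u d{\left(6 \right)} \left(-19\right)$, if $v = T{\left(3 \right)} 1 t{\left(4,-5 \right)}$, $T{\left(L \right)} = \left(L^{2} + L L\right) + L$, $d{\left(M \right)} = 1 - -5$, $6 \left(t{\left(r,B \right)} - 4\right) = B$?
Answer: $-7581$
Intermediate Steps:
$t{\left(r,B \right)} = 4 + \frac{B}{6}$
$d{\left(M \right)} = 6$ ($d{\left(M \right)} = 1 + 5 = 6$)
$T{\left(L \right)} = L + 2 L^{2}$ ($T{\left(L \right)} = \left(L^{2} + L^{2}\right) + L = 2 L^{2} + L = L + 2 L^{2}$)
$v = \frac{133}{2}$ ($v = 3 \left(1 + 2 \cdot 3\right) 1 \left(4 + \frac{1}{6} \left(-5\right)\right) = 3 \left(1 + 6\right) 1 \left(4 - \frac{5}{6}\right) = 3 \cdot 7 \cdot 1 \cdot \frac{19}{6} = 21 \cdot \frac{19}{6} = \frac{133}{2} \approx 66.5$)
$u = \frac{133}{2} \approx 66.5$
$u d{\left(6 \right)} \left(-19\right) = \frac{133}{2} \cdot 6 \left(-19\right) = 399 \left(-19\right) = -7581$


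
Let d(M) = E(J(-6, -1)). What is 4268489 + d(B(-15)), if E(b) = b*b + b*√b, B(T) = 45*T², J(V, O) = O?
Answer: 4268490 - I ≈ 4.2685e+6 - 1.0*I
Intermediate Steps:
E(b) = b² + b^(3/2)
d(M) = 1 - I (d(M) = (-1)² + (-1)^(3/2) = 1 - I)
4268489 + d(B(-15)) = 4268489 + (1 - I) = 4268490 - I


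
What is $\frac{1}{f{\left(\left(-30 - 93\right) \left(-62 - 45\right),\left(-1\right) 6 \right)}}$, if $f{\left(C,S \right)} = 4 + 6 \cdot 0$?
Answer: $\frac{1}{4} \approx 0.25$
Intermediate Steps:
$f{\left(C,S \right)} = 4$ ($f{\left(C,S \right)} = 4 + 0 = 4$)
$\frac{1}{f{\left(\left(-30 - 93\right) \left(-62 - 45\right),\left(-1\right) 6 \right)}} = \frac{1}{4}$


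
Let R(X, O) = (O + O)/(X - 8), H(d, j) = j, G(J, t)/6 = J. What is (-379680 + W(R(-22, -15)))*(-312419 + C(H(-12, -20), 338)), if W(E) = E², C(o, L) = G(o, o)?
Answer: 118664494981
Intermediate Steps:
G(J, t) = 6*J
C(o, L) = 6*o
R(X, O) = 2*O/(-8 + X) (R(X, O) = (2*O)/(-8 + X) = 2*O/(-8 + X))
(-379680 + W(R(-22, -15)))*(-312419 + C(H(-12, -20), 338)) = (-379680 + (2*(-15)/(-8 - 22))²)*(-312419 + 6*(-20)) = (-379680 + (2*(-15)/(-30))²)*(-312419 - 120) = (-379680 + (2*(-15)*(-1/30))²)*(-312539) = (-379680 + 1²)*(-312539) = (-379680 + 1)*(-312539) = -379679*(-312539) = 118664494981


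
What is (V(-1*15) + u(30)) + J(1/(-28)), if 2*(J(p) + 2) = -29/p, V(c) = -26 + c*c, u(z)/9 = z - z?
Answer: 603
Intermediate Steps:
u(z) = 0 (u(z) = 9*(z - z) = 9*0 = 0)
V(c) = -26 + c²
J(p) = -2 - 29/(2*p) (J(p) = -2 + (-29/p)/2 = -2 - 29/(2*p))
(V(-1*15) + u(30)) + J(1/(-28)) = ((-26 + (-1*15)²) + 0) + (-2 - 29/(2*(1/(-28)))) = ((-26 + (-15)²) + 0) + (-2 - 29/(2*(-1/28))) = ((-26 + 225) + 0) + (-2 - 29/2*(-28)) = (199 + 0) + (-2 + 406) = 199 + 404 = 603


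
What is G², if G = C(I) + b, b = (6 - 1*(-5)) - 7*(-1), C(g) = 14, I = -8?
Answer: 1024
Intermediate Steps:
b = 18 (b = (6 + 5) + 7 = 11 + 7 = 18)
G = 32 (G = 14 + 18 = 32)
G² = 32² = 1024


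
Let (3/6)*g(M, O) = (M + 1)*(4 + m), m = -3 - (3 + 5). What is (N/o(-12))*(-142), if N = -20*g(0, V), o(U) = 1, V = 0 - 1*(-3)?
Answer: -39760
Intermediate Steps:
V = 3 (V = 0 + 3 = 3)
m = -11 (m = -3 - 1*8 = -3 - 8 = -11)
g(M, O) = -14 - 14*M (g(M, O) = 2*((M + 1)*(4 - 11)) = 2*((1 + M)*(-7)) = 2*(-7 - 7*M) = -14 - 14*M)
N = 280 (N = -20*(-14 - 14*0) = -20*(-14 + 0) = -20*(-14) = 280)
(N/o(-12))*(-142) = (280/1)*(-142) = (280*1)*(-142) = 280*(-142) = -39760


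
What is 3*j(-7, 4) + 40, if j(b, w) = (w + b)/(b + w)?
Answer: 43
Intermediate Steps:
j(b, w) = 1 (j(b, w) = (b + w)/(b + w) = 1)
3*j(-7, 4) + 40 = 3*1 + 40 = 3 + 40 = 43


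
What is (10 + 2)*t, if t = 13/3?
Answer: 52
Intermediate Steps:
t = 13/3 (t = 13*(⅓) = 13/3 ≈ 4.3333)
(10 + 2)*t = (10 + 2)*(13/3) = 12*(13/3) = 52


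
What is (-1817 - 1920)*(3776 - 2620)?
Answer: -4319972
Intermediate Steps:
(-1817 - 1920)*(3776 - 2620) = -3737*1156 = -4319972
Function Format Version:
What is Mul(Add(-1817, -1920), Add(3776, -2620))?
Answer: -4319972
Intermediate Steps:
Mul(Add(-1817, -1920), Add(3776, -2620)) = Mul(-3737, 1156) = -4319972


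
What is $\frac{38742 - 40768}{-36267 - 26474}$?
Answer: $\frac{2026}{62741} \approx 0.032291$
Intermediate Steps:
$\frac{38742 - 40768}{-36267 - 26474} = - \frac{2026}{-62741} = \left(-2026\right) \left(- \frac{1}{62741}\right) = \frac{2026}{62741}$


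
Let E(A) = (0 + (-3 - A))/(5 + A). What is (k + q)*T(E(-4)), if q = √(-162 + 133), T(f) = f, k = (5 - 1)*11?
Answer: 44 + I*√29 ≈ 44.0 + 5.3852*I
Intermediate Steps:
E(A) = (-3 - A)/(5 + A)
k = 44 (k = 4*11 = 44)
q = I*√29 (q = √(-29) = I*√29 ≈ 5.3852*I)
(k + q)*T(E(-4)) = (44 + I*√29)*((-3 - 1*(-4))/(5 - 4)) = (44 + I*√29)*((-3 + 4)/1) = (44 + I*√29)*(1*1) = (44 + I*√29)*1 = 44 + I*√29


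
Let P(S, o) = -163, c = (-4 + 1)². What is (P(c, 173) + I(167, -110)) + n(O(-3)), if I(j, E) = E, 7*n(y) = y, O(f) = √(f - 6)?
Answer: -273 + 3*I/7 ≈ -273.0 + 0.42857*I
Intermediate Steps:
O(f) = √(-6 + f)
c = 9 (c = (-3)² = 9)
n(y) = y/7
(P(c, 173) + I(167, -110)) + n(O(-3)) = (-163 - 110) + √(-6 - 3)/7 = -273 + √(-9)/7 = -273 + (3*I)/7 = -273 + 3*I/7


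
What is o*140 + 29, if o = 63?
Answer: 8849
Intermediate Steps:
o*140 + 29 = 63*140 + 29 = 8820 + 29 = 8849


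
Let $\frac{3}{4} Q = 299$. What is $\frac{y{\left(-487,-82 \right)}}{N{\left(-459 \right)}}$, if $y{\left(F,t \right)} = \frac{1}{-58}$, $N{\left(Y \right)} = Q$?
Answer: $- \frac{3}{69368} \approx -4.3248 \cdot 10^{-5}$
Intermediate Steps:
$Q = \frac{1196}{3}$ ($Q = \frac{4}{3} \cdot 299 = \frac{1196}{3} \approx 398.67$)
$N{\left(Y \right)} = \frac{1196}{3}$
$y{\left(F,t \right)} = - \frac{1}{58}$
$\frac{y{\left(-487,-82 \right)}}{N{\left(-459 \right)}} = - \frac{1}{58 \cdot \frac{1196}{3}} = \left(- \frac{1}{58}\right) \frac{3}{1196} = - \frac{3}{69368}$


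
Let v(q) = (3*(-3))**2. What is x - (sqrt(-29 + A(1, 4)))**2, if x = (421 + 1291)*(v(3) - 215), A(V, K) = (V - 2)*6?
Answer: -229373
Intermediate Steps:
v(q) = 81 (v(q) = (-9)**2 = 81)
A(V, K) = -12 + 6*V (A(V, K) = (-2 + V)*6 = -12 + 6*V)
x = -229408 (x = (421 + 1291)*(81 - 215) = 1712*(-134) = -229408)
x - (sqrt(-29 + A(1, 4)))**2 = -229408 - (sqrt(-29 + (-12 + 6*1)))**2 = -229408 - (sqrt(-29 + (-12 + 6)))**2 = -229408 - (sqrt(-29 - 6))**2 = -229408 - (sqrt(-35))**2 = -229408 - (I*sqrt(35))**2 = -229408 - 1*(-35) = -229408 + 35 = -229373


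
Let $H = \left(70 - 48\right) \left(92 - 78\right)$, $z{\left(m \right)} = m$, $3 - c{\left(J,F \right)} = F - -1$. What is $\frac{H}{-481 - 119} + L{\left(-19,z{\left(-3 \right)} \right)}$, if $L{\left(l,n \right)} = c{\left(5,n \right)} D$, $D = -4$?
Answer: $- \frac{3077}{150} \approx -20.513$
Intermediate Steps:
$c{\left(J,F \right)} = 2 - F$ ($c{\left(J,F \right)} = 3 - \left(F - -1\right) = 3 - \left(F + 1\right) = 3 - \left(1 + F\right) = 2 - F$)
$H = 308$ ($H = 22 \cdot 14 = 308$)
$L{\left(l,n \right)} = -8 + 4 n$ ($L{\left(l,n \right)} = \left(2 - n\right) \left(-4\right) = -8 + 4 n$)
$\frac{H}{-481 - 119} + L{\left(-19,z{\left(-3 \right)} \right)} = \frac{308}{-481 - 119} + \left(-8 + 4 \left(-3\right)\right) = \frac{308}{-600} - 20 = 308 \left(- \frac{1}{600}\right) - 20 = - \frac{77}{150} - 20 = - \frac{3077}{150}$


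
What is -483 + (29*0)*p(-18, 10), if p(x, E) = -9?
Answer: -483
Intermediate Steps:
-483 + (29*0)*p(-18, 10) = -483 + (29*0)*(-9) = -483 + 0*(-9) = -483 + 0 = -483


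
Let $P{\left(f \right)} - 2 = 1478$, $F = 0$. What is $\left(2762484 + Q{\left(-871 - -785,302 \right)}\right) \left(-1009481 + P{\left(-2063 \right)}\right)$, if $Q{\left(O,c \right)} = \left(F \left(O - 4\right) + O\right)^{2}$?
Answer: $-2792041809880$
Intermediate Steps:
$P{\left(f \right)} = 1480$ ($P{\left(f \right)} = 2 + 1478 = 1480$)
$Q{\left(O,c \right)} = O^{2}$ ($Q{\left(O,c \right)} = \left(0 \left(O - 4\right) + O\right)^{2} = \left(0 \left(-4 + O\right) + O\right)^{2} = \left(0 + O\right)^{2} = O^{2}$)
$\left(2762484 + Q{\left(-871 - -785,302 \right)}\right) \left(-1009481 + P{\left(-2063 \right)}\right) = \left(2762484 + \left(-871 - -785\right)^{2}\right) \left(-1009481 + 1480\right) = \left(2762484 + \left(-871 + 785\right)^{2}\right) \left(-1008001\right) = \left(2762484 + \left(-86\right)^{2}\right) \left(-1008001\right) = \left(2762484 + 7396\right) \left(-1008001\right) = 2769880 \left(-1008001\right) = -2792041809880$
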